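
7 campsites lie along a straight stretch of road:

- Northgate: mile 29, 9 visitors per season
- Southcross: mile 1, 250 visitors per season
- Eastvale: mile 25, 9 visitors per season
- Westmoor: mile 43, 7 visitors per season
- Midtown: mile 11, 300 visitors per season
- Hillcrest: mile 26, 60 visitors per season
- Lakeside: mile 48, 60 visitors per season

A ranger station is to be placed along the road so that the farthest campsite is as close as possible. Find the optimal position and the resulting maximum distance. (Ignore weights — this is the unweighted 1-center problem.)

The 1-center on a line is the midpoint of the two extreme points: leftmost at 1, rightmost at 48.
Optimal location = (1 + 48)/2 = 24.5; maximum distance = (48 − 1)/2 = 23.5.

location 24.5, max distance 23.5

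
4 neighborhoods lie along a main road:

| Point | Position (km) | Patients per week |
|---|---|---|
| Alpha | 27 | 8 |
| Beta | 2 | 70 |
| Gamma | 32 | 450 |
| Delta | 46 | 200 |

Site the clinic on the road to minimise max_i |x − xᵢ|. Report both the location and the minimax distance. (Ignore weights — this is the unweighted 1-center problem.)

The 1-center on a line is the midpoint of the two extreme points: leftmost at 2, rightmost at 46.
Optimal location = (2 + 46)/2 = 24; maximum distance = (46 − 2)/2 = 22.

location 24, max distance 22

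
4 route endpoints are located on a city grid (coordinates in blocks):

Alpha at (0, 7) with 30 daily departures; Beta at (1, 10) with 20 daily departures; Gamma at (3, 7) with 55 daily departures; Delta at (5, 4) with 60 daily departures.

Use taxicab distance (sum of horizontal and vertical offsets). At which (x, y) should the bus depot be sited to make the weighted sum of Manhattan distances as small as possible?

(3, 7)

Manhattan distance separates: Σwᵢ(|x−xᵢ|+|y−yᵢ|) = Σwᵢ|x−xᵢ| + Σwᵢ|y−yᵢ|, so x and y are optimised independently as 1-D weighted medians.
Total weight W = 165; half = 82.5.
x-coordinate, sorted with cumulative weight:
  x=0 (Alpha, w=30) cum 30
  x=1 (Beta, w=20) cum 50
  x=3 (Gamma, w=55) cum 105  ← median
  x=5 (Delta, w=60) cum 165
⇒ x* = 3
y-coordinate, sorted with cumulative weight:
  y=4 (Delta, w=60) cum 60
  y=7 (Alpha, w=30) cum 90  ← median
  y=7 (Gamma, w=55) cum 145
  y=10 (Beta, w=20) cum 165
⇒ y* = 7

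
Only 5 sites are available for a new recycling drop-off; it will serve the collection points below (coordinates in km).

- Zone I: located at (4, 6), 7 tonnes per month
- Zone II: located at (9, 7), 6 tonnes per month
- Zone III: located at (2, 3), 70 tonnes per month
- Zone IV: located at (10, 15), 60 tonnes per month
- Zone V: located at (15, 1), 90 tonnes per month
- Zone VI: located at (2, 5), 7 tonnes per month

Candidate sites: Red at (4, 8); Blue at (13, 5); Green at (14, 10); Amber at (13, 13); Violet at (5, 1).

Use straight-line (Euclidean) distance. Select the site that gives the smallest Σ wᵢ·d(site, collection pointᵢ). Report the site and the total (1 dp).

Blue, total 1978.8 km

Total weighted distance at each candidate:
  Red (4, 8): total = 2173.4
  Blue (13, 5): total = 1978.8
  Green (14, 10): total = 2373.0
  Amber (13, 13): total = 2570.1
  Violet (5, 1): total = 2158.3
Minimum is at Blue with total 1978.8 km.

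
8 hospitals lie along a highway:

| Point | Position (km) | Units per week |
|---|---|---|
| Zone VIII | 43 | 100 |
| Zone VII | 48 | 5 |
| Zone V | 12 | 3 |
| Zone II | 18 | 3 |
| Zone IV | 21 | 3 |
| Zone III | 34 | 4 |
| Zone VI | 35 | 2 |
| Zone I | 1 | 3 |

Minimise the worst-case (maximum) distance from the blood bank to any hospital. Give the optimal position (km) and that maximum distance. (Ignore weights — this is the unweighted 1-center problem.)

The 1-center on a line is the midpoint of the two extreme points: leftmost at 1, rightmost at 48.
Optimal location = (1 + 48)/2 = 24.5; maximum distance = (48 − 1)/2 = 23.5.

location 24.5, max distance 23.5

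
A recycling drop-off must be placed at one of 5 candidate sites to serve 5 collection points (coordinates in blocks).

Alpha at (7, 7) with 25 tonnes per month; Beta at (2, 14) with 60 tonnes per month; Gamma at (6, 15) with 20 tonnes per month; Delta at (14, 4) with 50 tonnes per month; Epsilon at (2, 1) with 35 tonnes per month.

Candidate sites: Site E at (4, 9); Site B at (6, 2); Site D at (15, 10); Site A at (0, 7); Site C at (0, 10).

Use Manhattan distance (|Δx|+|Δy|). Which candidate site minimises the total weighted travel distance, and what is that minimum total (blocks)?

Site E, total 1805 blocks

Total weighted distance at each candidate:
  Site E (4, 9): total = 1805
  Site B (6, 2): total = 2045
  Site D (15, 10): total = 2695
  Site A (0, 7): total = 2125
  Site C (0, 10): total = 2215
Minimum is at Site E with total 1805 blocks.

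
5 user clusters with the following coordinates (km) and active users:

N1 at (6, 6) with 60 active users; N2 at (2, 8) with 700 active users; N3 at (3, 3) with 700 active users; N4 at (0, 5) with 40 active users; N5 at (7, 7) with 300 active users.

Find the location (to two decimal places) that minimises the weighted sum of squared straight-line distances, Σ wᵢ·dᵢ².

(3.31, 5.76)

The minimiser of Σwᵢ‖p−pᵢ‖² is the weighted centroid p* = (Σwᵢpᵢ)/(Σwᵢ).
Σwᵢ = 1800.
Σwᵢxᵢ = 60·6 + 700·2 + 700·3 + 40·0 + 300·7 = 5960.
Σwᵢyᵢ = 60·6 + 700·8 + 700·3 + 40·5 + 300·7 = 10360.
x* = 5960/1800 = 3.31, y* = 10360/1800 = 5.76.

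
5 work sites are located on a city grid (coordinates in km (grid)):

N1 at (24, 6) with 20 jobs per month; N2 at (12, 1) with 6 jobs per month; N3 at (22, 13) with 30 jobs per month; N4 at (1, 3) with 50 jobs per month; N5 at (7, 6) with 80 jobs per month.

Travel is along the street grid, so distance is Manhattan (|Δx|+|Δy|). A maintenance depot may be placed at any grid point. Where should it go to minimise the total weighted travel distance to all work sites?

Manhattan distance separates: Σwᵢ(|x−xᵢ|+|y−yᵢ|) = Σwᵢ|x−xᵢ| + Σwᵢ|y−yᵢ|, so x and y are optimised independently as 1-D weighted medians.
Total weight W = 186; half = 93.
x-coordinate, sorted with cumulative weight:
  x=1 (N4, w=50) cum 50
  x=7 (N5, w=80) cum 130  ← median
  x=12 (N2, w=6) cum 136
  x=22 (N3, w=30) cum 166
  x=24 (N1, w=20) cum 186
⇒ x* = 7
y-coordinate, sorted with cumulative weight:
  y=1 (N2, w=6) cum 6
  y=3 (N4, w=50) cum 56
  y=6 (N1, w=20) cum 76
  y=6 (N5, w=80) cum 156  ← median
  y=13 (N3, w=30) cum 186
⇒ y* = 6

(7, 6)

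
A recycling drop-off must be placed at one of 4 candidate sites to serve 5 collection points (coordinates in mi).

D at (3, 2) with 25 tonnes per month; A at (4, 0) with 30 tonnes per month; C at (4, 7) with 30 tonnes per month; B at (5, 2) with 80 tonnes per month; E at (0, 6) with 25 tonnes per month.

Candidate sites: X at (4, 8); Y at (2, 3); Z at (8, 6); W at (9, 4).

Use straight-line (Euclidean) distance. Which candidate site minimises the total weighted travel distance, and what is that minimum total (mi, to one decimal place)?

Total weighted distance at each candidate:
  X (4, 8): total = 1020.5
  Y (2, 3): total = 620.8
  Z (8, 6): total = 1100.1
  W (9, 4): total = 1113.4
Minimum is at Y with total 620.8 mi.

Y, total 620.8 mi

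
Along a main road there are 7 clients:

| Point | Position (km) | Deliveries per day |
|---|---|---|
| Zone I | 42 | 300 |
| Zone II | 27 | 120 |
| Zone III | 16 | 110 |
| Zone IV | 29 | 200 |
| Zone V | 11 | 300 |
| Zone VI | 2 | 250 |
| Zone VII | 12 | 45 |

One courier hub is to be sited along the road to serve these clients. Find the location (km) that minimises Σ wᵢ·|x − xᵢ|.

x = 16

For a sum of weighted absolute distances on a line, the optimum is the weighted median (not the mean). Total weight W = 1325; half-weight = 662.5.
Sort by position and accumulate weight:
  km 2 (Zone VI, w=250) → cum 250
  km 11 (Zone V, w=300) → cum 550
  km 12 (Zone VII, w=45) → cum 595
  km 16 (Zone III, w=110) → cum 705  ≥ 662.5 → median here
  km 27 (Zone II, w=120) → cum 825
  km 29 (Zone IV, w=200) → cum 1025
  km 42 (Zone I, w=300) → cum 1325
Optimal location: km 16.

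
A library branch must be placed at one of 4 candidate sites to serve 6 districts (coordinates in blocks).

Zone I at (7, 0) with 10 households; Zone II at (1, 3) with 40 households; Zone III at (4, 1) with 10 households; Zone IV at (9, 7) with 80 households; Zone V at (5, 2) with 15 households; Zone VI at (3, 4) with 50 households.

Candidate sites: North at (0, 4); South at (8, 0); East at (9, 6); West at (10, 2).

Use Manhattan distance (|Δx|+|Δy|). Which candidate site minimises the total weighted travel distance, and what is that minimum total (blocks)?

East, total 1220 blocks

Total weighted distance at each candidate:
  North (0, 4): total = 1475
  South (8, 0): total = 1625
  East (9, 6): total = 1220
  West (10, 2): total = 1525
Minimum is at East with total 1220 blocks.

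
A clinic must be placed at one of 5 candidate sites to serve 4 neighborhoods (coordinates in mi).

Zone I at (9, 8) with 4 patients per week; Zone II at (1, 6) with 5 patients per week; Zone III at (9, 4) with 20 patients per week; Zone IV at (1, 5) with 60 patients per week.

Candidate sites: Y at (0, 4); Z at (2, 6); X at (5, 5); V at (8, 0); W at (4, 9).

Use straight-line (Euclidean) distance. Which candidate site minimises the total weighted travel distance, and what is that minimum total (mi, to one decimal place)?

Total weighted distance at each candidate:
  Y (0, 4): total = 315.4
  Z (2, 6): total = 264.6
  X (5, 5): total = 363.1
  V (8, 0): total = 676.9
  W (4, 9): total = 483.0
Minimum is at Z with total 264.6 mi.

Z, total 264.6 mi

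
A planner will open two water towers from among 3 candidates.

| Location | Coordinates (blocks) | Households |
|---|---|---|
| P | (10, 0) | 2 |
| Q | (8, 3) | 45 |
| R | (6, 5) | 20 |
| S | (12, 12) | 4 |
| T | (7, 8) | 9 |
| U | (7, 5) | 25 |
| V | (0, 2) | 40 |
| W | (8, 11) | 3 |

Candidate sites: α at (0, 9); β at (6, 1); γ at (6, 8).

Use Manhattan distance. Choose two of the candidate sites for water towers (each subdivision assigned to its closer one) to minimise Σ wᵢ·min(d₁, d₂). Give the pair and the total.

Evaluate every pair (each demand assigned to the nearer of the two):
  {β, γ}: total = 694
  {α, β}: total = 837
  {α, γ}: total = 843
Best pair: {β, γ} with total 694.

{β, γ}, total 694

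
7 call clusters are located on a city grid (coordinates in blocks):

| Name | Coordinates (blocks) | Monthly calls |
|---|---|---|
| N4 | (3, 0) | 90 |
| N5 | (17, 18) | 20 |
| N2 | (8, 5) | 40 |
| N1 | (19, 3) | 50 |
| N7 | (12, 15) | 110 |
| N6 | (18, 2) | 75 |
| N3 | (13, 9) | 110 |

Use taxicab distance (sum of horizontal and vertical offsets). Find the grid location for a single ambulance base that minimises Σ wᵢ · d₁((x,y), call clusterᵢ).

Manhattan distance separates: Σwᵢ(|x−xᵢ|+|y−yᵢ|) = Σwᵢ|x−xᵢ| + Σwᵢ|y−yᵢ|, so x and y are optimised independently as 1-D weighted medians.
Total weight W = 495; half = 247.5.
x-coordinate, sorted with cumulative weight:
  x=3 (N4, w=90) cum 90
  x=8 (N2, w=40) cum 130
  x=12 (N7, w=110) cum 240
  x=13 (N3, w=110) cum 350  ← median
  x=17 (N5, w=20) cum 370
  x=18 (N6, w=75) cum 445
  x=19 (N1, w=50) cum 495
⇒ x* = 13
y-coordinate, sorted with cumulative weight:
  y=0 (N4, w=90) cum 90
  y=2 (N6, w=75) cum 165
  y=3 (N1, w=50) cum 215
  y=5 (N2, w=40) cum 255  ← median
  y=9 (N3, w=110) cum 365
  y=15 (N7, w=110) cum 475
  y=18 (N5, w=20) cum 495
⇒ y* = 5

(13, 5)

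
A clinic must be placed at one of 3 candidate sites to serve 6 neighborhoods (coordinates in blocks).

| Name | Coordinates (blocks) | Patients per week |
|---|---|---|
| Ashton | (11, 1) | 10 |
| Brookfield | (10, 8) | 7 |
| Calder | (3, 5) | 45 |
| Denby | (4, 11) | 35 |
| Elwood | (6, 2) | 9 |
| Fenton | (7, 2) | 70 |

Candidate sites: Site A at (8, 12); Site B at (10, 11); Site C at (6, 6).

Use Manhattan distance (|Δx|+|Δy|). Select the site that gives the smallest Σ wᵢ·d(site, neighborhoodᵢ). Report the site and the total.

Site C, total 953 blocks

Total weighted distance at each candidate:
  Site A (8, 12): total = 1775
  Site B (10, 11): total = 1883
  Site C (6, 6): total = 953
Minimum is at Site C with total 953 blocks.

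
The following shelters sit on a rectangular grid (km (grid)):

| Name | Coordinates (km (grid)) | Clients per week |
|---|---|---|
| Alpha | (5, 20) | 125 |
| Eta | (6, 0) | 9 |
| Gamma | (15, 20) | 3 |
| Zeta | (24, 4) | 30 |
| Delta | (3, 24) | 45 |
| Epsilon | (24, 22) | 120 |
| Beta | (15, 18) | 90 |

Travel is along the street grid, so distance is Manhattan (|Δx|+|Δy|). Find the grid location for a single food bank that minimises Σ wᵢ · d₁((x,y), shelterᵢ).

Manhattan distance separates: Σwᵢ(|x−xᵢ|+|y−yᵢ|) = Σwᵢ|x−xᵢ| + Σwᵢ|y−yᵢ|, so x and y are optimised independently as 1-D weighted medians.
Total weight W = 422; half = 211.
x-coordinate, sorted with cumulative weight:
  x=3 (Delta, w=45) cum 45
  x=5 (Alpha, w=125) cum 170
  x=6 (Eta, w=9) cum 179
  x=15 (Gamma, w=3) cum 182
  x=15 (Beta, w=90) cum 272  ← median
  x=24 (Zeta, w=30) cum 302
  x=24 (Epsilon, w=120) cum 422
⇒ x* = 15
y-coordinate, sorted with cumulative weight:
  y=0 (Eta, w=9) cum 9
  y=4 (Zeta, w=30) cum 39
  y=18 (Beta, w=90) cum 129
  y=20 (Alpha, w=125) cum 254  ← median
  y=20 (Gamma, w=3) cum 257
  y=22 (Epsilon, w=120) cum 377
  y=24 (Delta, w=45) cum 422
⇒ y* = 20

(15, 20)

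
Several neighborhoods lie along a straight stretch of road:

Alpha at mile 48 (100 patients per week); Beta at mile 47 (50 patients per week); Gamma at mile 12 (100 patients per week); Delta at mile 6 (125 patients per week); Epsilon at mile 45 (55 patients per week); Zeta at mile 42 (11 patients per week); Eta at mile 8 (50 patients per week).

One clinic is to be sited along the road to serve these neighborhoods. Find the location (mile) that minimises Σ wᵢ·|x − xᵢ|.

For a sum of weighted absolute distances on a line, the optimum is the weighted median (not the mean). Total weight W = 491; half-weight = 245.5.
Sort by position and accumulate weight:
  mile 6 (Delta, w=125) → cum 125
  mile 8 (Eta, w=50) → cum 175
  mile 12 (Gamma, w=100) → cum 275  ≥ 245.5 → median here
  mile 42 (Zeta, w=11) → cum 286
  mile 45 (Epsilon, w=55) → cum 341
  mile 47 (Beta, w=50) → cum 391
  mile 48 (Alpha, w=100) → cum 491
Optimal location: mile 12.

x = 12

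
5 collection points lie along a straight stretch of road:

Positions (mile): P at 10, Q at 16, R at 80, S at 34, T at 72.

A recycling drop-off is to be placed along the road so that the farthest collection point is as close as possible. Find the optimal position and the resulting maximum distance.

The 1-center on a line is the midpoint of the two extreme points: leftmost at 10, rightmost at 80.
Optimal location = (10 + 80)/2 = 45; maximum distance = (80 − 10)/2 = 35.

location 45, max distance 35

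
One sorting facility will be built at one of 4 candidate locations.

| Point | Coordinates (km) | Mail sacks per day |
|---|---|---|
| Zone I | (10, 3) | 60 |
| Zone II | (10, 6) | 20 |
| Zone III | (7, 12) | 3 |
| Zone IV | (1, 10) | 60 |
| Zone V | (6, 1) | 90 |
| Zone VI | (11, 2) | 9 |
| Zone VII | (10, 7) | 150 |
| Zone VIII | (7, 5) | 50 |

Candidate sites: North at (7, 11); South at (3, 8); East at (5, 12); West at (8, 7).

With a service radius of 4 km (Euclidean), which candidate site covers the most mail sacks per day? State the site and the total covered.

West, covering 220

Coverage radius r = 4 km; a point is covered iff (Δx)²+(Δy)² ≤ 4² = 16.
  North (7, 11): covers {Zone III} → 3
  South (3, 8): covers {Zone IV} → 60
  East (5, 12): covers {Zone III} → 3
  West (8, 7): covers {Zone II, Zone VII, Zone VIII} → 220
Maximum coverage at West: 220 mail sacks per day.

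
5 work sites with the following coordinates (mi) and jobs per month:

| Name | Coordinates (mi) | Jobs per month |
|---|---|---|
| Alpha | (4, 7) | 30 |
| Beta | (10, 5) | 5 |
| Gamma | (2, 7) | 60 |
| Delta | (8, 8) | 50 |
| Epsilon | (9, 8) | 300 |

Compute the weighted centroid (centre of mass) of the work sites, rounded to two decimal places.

(7.62, 7.76)

The minimiser of Σwᵢ‖p−pᵢ‖² is the weighted centroid p* = (Σwᵢpᵢ)/(Σwᵢ).
Σwᵢ = 445.
Σwᵢxᵢ = 30·4 + 5·10 + 60·2 + 50·8 + 300·9 = 3390.
Σwᵢyᵢ = 30·7 + 5·5 + 60·7 + 50·8 + 300·8 = 3455.
x* = 3390/445 = 7.62, y* = 3455/445 = 7.76.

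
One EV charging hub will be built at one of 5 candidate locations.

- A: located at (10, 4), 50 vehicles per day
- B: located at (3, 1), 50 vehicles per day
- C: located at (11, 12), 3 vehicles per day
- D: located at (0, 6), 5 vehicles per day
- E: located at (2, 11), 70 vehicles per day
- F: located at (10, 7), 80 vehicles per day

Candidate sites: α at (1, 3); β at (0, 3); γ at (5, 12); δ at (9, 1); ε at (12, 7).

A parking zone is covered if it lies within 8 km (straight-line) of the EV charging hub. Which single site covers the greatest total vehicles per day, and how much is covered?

δ, covering 180

Coverage radius r = 8 km; a point is covered iff (Δx)²+(Δy)² ≤ 8² = 64.
  α (1, 3): covers {B, D} → 55
  β (0, 3): covers {B, D} → 55
  γ (5, 12): covers {C, D, E, F} → 158
  δ (9, 1): covers {A, B, F} → 180
  ε (12, 7): covers {A, C, F} → 133
Maximum coverage at δ: 180 vehicles per day.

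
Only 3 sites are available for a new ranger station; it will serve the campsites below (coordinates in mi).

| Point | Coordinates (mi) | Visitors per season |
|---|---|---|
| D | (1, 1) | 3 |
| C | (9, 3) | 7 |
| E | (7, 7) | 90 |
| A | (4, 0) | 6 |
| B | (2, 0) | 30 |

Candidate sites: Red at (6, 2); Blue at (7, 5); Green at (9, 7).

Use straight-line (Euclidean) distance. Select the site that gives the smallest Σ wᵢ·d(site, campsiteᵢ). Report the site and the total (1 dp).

Total weighted distance at each candidate:
  Red (6, 2): total = 647.5
  Blue (7, 5): total = 468.6
  Green (9, 7): total = 586.6
Minimum is at Blue with total 468.6 mi.

Blue, total 468.6 mi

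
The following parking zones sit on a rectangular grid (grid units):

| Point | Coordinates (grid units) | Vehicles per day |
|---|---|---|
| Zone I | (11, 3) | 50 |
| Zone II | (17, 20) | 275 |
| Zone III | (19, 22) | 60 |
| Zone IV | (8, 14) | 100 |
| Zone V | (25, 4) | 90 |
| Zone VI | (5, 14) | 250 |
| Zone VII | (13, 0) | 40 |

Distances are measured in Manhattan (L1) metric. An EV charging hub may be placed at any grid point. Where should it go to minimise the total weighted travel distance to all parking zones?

(13, 14)

Manhattan distance separates: Σwᵢ(|x−xᵢ|+|y−yᵢ|) = Σwᵢ|x−xᵢ| + Σwᵢ|y−yᵢ|, so x and y are optimised independently as 1-D weighted medians.
Total weight W = 865; half = 432.5.
x-coordinate, sorted with cumulative weight:
  x=5 (Zone VI, w=250) cum 250
  x=8 (Zone IV, w=100) cum 350
  x=11 (Zone I, w=50) cum 400
  x=13 (Zone VII, w=40) cum 440  ← median
  x=17 (Zone II, w=275) cum 715
  x=19 (Zone III, w=60) cum 775
  x=25 (Zone V, w=90) cum 865
⇒ x* = 13
y-coordinate, sorted with cumulative weight:
  y=0 (Zone VII, w=40) cum 40
  y=3 (Zone I, w=50) cum 90
  y=4 (Zone V, w=90) cum 180
  y=14 (Zone IV, w=100) cum 280
  y=14 (Zone VI, w=250) cum 530  ← median
  y=20 (Zone II, w=275) cum 805
  y=22 (Zone III, w=60) cum 865
⇒ y* = 14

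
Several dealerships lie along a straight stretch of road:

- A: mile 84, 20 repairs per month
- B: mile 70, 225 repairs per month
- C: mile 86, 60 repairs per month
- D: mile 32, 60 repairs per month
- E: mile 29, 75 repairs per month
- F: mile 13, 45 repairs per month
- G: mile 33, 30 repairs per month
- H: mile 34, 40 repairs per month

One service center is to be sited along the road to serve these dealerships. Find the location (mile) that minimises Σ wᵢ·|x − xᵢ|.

x = 70

For a sum of weighted absolute distances on a line, the optimum is the weighted median (not the mean). Total weight W = 555; half-weight = 277.5.
Sort by position and accumulate weight:
  mile 13 (F, w=45) → cum 45
  mile 29 (E, w=75) → cum 120
  mile 32 (D, w=60) → cum 180
  mile 33 (G, w=30) → cum 210
  mile 34 (H, w=40) → cum 250
  mile 70 (B, w=225) → cum 475  ≥ 277.5 → median here
  mile 84 (A, w=20) → cum 495
  mile 86 (C, w=60) → cum 555
Optimal location: mile 70.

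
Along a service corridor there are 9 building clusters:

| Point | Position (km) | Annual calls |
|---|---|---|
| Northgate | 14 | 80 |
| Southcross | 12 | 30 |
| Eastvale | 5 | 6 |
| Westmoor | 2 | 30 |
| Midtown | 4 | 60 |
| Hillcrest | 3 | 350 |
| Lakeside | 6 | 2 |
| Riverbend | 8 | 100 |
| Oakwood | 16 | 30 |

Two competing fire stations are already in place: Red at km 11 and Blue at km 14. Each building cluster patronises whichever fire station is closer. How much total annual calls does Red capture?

The indifferent point is the midpoint (11+14)/2 = 12.5; building clusters left of it (closer to Red at 11) go to Red, those right go to Blue.
  Westmoor at 2 (w=30) → Red
  Hillcrest at 3 (w=350) → Red
  Midtown at 4 (w=60) → Red
  Eastvale at 5 (w=6) → Red
  Lakeside at 6 (w=2) → Red
  Riverbend at 8 (w=100) → Red
  Southcross at 12 (w=30) → Red
  Northgate at 14 (w=80) → Blue
  Oakwood at 16 (w=30) → Blue
Red captures 578; Blue captures 110.

578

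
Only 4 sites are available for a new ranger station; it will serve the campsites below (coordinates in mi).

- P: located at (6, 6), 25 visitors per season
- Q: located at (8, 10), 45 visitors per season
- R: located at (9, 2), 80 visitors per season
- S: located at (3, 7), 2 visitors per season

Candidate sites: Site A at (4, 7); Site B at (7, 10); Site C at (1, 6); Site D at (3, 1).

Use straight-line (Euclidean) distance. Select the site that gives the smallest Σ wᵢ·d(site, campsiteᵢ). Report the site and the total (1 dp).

Total weighted distance at each candidate:
  Site A (4, 7): total = 848.6
  Site B (7, 10): total = 817.8
  Site C (1, 6): total = 1207.8
  Site D (3, 1): total = 1107.7
Minimum is at Site B with total 817.8 mi.

Site B, total 817.8 mi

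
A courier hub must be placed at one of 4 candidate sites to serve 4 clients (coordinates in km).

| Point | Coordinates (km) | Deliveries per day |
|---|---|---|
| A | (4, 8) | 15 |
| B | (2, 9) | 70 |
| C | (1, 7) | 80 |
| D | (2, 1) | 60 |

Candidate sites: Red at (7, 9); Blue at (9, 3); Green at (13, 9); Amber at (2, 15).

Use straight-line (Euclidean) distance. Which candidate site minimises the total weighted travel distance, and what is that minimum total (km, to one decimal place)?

Red, total 1469.4 km

Total weighted distance at each candidate:
  Red (7, 9): total = 1469.4
  Blue (9, 3): total = 1903.8
  Green (13, 9): total = 2695.2
  Amber (2, 15): total = 2014.2
Minimum is at Red with total 1469.4 km.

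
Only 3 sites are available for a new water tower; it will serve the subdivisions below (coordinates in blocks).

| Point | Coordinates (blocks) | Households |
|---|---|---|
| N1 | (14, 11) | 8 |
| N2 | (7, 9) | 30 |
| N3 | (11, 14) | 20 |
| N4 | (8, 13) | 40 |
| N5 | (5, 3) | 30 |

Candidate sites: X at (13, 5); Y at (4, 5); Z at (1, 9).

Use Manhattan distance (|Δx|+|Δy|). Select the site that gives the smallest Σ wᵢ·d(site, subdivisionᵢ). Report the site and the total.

Total weighted distance at each candidate:
  X (13, 5): total = 1396
  Y (4, 5): total = 1228
  Z (1, 9): total = 1340
Minimum is at Y with total 1228 blocks.

Y, total 1228 blocks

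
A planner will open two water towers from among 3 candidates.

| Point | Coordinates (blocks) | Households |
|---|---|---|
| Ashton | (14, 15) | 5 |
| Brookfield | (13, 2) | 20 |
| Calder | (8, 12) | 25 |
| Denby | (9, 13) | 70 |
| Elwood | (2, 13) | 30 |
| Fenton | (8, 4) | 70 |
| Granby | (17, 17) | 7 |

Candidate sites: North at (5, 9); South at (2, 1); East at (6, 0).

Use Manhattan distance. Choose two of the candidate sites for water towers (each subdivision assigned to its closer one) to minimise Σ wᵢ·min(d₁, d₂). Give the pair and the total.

Evaluate every pair (each demand assigned to the nearer of the two):
  {North, East}: total = 1735
  {North, South}: total = 1935
  {South, East}: total = 2741
Best pair: {North, East} with total 1735.

{North, East}, total 1735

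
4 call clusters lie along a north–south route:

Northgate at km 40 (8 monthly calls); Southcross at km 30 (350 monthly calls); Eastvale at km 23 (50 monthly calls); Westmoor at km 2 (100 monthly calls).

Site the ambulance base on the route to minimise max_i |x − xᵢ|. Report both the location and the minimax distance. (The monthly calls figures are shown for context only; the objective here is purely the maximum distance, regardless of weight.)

location 21, max distance 19

The 1-center on a line is the midpoint of the two extreme points: leftmost at 2, rightmost at 40.
Optimal location = (2 + 40)/2 = 21; maximum distance = (40 − 2)/2 = 19.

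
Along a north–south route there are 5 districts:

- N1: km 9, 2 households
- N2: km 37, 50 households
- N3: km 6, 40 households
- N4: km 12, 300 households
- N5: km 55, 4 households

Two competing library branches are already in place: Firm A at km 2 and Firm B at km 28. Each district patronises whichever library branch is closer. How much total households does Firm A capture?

The indifferent point is the midpoint (2+28)/2 = 15; districts left of it (closer to Firm A at 2) go to Firm A, those right go to Firm B.
  N3 at 6 (w=40) → Firm A
  N1 at 9 (w=2) → Firm A
  N4 at 12 (w=300) → Firm A
  N2 at 37 (w=50) → Firm B
  N5 at 55 (w=4) → Firm B
Firm A captures 342; Firm B captures 54.

342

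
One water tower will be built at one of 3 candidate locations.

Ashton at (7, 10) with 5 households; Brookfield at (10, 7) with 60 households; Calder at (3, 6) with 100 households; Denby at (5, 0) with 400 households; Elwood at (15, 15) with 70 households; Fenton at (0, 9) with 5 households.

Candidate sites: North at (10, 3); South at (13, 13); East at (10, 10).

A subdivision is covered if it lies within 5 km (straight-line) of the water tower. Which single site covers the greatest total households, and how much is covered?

Coverage radius r = 5 km; a point is covered iff (Δx)²+(Δy)² ≤ 5² = 25.
  North (10, 3): covers {Brookfield} → 60
  South (13, 13): covers {Elwood} → 70
  East (10, 10): covers {Ashton, Brookfield} → 65
Maximum coverage at South: 70 households.

South, covering 70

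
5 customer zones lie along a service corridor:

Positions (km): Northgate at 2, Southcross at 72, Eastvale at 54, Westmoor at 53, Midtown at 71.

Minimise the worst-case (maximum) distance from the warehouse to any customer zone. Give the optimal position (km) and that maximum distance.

location 37, max distance 35

The 1-center on a line is the midpoint of the two extreme points: leftmost at 2, rightmost at 72.
Optimal location = (2 + 72)/2 = 37; maximum distance = (72 − 2)/2 = 35.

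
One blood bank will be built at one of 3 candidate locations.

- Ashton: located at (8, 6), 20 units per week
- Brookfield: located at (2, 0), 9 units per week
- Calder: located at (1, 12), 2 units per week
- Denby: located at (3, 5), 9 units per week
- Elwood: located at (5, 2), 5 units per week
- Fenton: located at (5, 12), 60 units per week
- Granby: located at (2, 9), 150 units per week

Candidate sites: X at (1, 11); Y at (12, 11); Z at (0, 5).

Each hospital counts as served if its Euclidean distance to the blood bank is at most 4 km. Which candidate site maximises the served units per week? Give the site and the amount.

X, covering 152

Coverage radius r = 4 km; a point is covered iff (Δx)²+(Δy)² ≤ 4² = 16.
  X (1, 11): covers {Calder, Granby} → 152
  Y (12, 11): covers {none} → 0
  Z (0, 5): covers {Denby} → 9
Maximum coverage at X: 152 units per week.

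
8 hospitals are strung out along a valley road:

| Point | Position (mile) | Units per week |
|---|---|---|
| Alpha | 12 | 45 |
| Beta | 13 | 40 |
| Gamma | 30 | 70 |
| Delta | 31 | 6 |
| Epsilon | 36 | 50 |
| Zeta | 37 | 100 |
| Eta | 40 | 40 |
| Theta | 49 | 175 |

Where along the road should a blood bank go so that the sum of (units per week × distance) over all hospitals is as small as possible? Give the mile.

x = 37

For a sum of weighted absolute distances on a line, the optimum is the weighted median (not the mean). Total weight W = 526; half-weight = 263.
Sort by position and accumulate weight:
  mile 12 (Alpha, w=45) → cum 45
  mile 13 (Beta, w=40) → cum 85
  mile 30 (Gamma, w=70) → cum 155
  mile 31 (Delta, w=6) → cum 161
  mile 36 (Epsilon, w=50) → cum 211
  mile 37 (Zeta, w=100) → cum 311  ≥ 263 → median here
  mile 40 (Eta, w=40) → cum 351
  mile 49 (Theta, w=175) → cum 526
Optimal location: mile 37.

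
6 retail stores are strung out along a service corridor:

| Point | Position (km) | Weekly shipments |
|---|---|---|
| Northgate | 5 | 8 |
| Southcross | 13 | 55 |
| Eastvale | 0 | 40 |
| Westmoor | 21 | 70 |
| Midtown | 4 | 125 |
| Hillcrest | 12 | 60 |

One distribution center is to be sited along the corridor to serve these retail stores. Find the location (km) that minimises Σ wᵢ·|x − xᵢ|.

For a sum of weighted absolute distances on a line, the optimum is the weighted median (not the mean). Total weight W = 358; half-weight = 179.
Sort by position and accumulate weight:
  km 0 (Eastvale, w=40) → cum 40
  km 4 (Midtown, w=125) → cum 165
  km 5 (Northgate, w=8) → cum 173
  km 12 (Hillcrest, w=60) → cum 233  ≥ 179 → median here
  km 13 (Southcross, w=55) → cum 288
  km 21 (Westmoor, w=70) → cum 358
Optimal location: km 12.

x = 12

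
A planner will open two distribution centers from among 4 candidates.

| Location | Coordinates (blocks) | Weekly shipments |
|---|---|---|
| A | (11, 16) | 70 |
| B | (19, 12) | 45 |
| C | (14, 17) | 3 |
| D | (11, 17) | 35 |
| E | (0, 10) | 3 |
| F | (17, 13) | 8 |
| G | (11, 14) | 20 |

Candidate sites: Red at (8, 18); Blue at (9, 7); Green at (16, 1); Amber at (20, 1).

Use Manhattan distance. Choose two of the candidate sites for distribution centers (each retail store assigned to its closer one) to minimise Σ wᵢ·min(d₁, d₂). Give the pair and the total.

Evaluate every pair (each demand assigned to the nearer of the two):
  {Red, Amber}: total = 1351
  {Red, Green}: total = 1433
  {Red, Blue}: total = 1474
  {Blue, Amber}: total = 2103
  {Blue, Green}: total = 2185
  {Green, Amber}: total = 3268
Best pair: {Red, Amber} with total 1351.

{Red, Amber}, total 1351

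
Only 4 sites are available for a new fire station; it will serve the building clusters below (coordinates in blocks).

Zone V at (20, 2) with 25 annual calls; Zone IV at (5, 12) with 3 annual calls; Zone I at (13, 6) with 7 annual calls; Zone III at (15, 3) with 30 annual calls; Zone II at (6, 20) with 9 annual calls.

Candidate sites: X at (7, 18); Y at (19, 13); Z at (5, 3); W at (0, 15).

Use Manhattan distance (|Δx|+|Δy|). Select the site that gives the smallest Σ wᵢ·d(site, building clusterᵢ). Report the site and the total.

Z, total 966 blocks

Total weighted distance at each candidate:
  X (7, 18): total = 1592
  Y (19, 13): total = 1036
  Z (5, 3): total = 966
  W (0, 15): total = 1912
Minimum is at Z with total 966 blocks.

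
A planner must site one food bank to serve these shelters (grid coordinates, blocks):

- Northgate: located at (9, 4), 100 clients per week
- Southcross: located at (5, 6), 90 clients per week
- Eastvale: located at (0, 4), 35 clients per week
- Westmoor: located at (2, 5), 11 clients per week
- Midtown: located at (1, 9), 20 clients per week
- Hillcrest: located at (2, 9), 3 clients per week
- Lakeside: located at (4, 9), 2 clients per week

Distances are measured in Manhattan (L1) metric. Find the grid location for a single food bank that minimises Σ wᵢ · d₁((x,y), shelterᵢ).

(5, 4)

Manhattan distance separates: Σwᵢ(|x−xᵢ|+|y−yᵢ|) = Σwᵢ|x−xᵢ| + Σwᵢ|y−yᵢ|, so x and y are optimised independently as 1-D weighted medians.
Total weight W = 261; half = 130.5.
x-coordinate, sorted with cumulative weight:
  x=0 (Eastvale, w=35) cum 35
  x=1 (Midtown, w=20) cum 55
  x=2 (Westmoor, w=11) cum 66
  x=2 (Hillcrest, w=3) cum 69
  x=4 (Lakeside, w=2) cum 71
  x=5 (Southcross, w=90) cum 161  ← median
  x=9 (Northgate, w=100) cum 261
⇒ x* = 5
y-coordinate, sorted with cumulative weight:
  y=4 (Northgate, w=100) cum 100
  y=4 (Eastvale, w=35) cum 135  ← median
  y=5 (Westmoor, w=11) cum 146
  y=6 (Southcross, w=90) cum 236
  y=9 (Midtown, w=20) cum 256
  y=9 (Hillcrest, w=3) cum 259
  y=9 (Lakeside, w=2) cum 261
⇒ y* = 4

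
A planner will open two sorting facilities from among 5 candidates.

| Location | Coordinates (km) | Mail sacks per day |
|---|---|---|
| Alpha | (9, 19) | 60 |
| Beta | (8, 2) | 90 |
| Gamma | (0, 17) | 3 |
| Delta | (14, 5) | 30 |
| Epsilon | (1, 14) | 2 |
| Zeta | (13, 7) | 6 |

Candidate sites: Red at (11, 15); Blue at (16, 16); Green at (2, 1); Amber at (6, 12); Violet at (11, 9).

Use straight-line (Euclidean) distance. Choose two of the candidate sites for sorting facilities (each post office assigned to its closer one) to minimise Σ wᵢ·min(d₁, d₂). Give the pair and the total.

{Red, Violet}, total 1174.4

Evaluate every pair (each demand assigned to the nearer of the two):
  {Red, Violet}: total = 1174.4
  {Red, Green}: total = 1232.1
  {Amber, Violet}: total = 1343.5
  {Blue, Violet}: total = 1372.5
  {Green, Violet}: total = 1389.5
  {Green, Amber}: total = 1409.1
  {Blue, Green}: total = 1470.9
  {Red, Amber}: total = 1583.0
  {Blue, Amber}: total = 1779.5
  {Red, Blue}: total = 1885.4
Best pair: {Red, Violet} with total 1174.4.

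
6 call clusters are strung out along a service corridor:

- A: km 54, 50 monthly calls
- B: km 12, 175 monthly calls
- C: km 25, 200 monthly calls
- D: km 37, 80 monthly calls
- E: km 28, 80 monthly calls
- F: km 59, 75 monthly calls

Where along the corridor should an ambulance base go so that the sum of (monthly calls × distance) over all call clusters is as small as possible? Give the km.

x = 25

For a sum of weighted absolute distances on a line, the optimum is the weighted median (not the mean). Total weight W = 660; half-weight = 330.
Sort by position and accumulate weight:
  km 12 (B, w=175) → cum 175
  km 25 (C, w=200) → cum 375  ≥ 330 → median here
  km 28 (E, w=80) → cum 455
  km 37 (D, w=80) → cum 535
  km 54 (A, w=50) → cum 585
  km 59 (F, w=75) → cum 660
Optimal location: km 25.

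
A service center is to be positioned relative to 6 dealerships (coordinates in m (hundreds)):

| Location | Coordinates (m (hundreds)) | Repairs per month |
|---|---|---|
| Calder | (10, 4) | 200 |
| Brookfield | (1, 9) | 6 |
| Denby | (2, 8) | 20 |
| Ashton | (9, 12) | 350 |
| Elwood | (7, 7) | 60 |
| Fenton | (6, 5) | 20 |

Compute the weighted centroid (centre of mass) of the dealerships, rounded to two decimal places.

The minimiser of Σwᵢ‖p−pᵢ‖² is the weighted centroid p* = (Σwᵢpᵢ)/(Σwᵢ).
Σwᵢ = 656.
Σwᵢxᵢ = 200·10 + 6·1 + 20·2 + 350·9 + 60·7 + 20·6 = 5736.
Σwᵢyᵢ = 200·4 + 6·9 + 20·8 + 350·12 + 60·7 + 20·5 = 5734.
x* = 5736/656 = 8.74, y* = 5734/656 = 8.74.

(8.74, 8.74)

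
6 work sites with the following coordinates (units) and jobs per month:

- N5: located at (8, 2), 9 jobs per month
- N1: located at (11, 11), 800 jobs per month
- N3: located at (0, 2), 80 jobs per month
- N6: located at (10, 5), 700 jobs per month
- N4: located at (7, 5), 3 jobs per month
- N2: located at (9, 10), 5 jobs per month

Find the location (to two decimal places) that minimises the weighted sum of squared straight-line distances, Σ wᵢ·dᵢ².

The minimiser of Σwᵢ‖p−pᵢ‖² is the weighted centroid p* = (Σwᵢpᵢ)/(Σwᵢ).
Σwᵢ = 1597.
Σwᵢxᵢ = 9·8 + 800·11 + 80·0 + 700·10 + 3·7 + 5·9 = 15938.
Σwᵢyᵢ = 9·2 + 800·11 + 80·2 + 700·5 + 3·5 + 5·10 = 12543.
x* = 15938/1597 = 9.98, y* = 12543/1597 = 7.85.

(9.98, 7.85)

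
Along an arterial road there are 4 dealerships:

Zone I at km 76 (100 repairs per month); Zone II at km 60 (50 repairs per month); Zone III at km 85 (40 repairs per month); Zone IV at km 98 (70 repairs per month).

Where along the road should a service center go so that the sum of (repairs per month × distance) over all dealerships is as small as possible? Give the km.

For a sum of weighted absolute distances on a line, the optimum is the weighted median (not the mean). Total weight W = 260; half-weight = 130.
Sort by position and accumulate weight:
  km 60 (Zone II, w=50) → cum 50
  km 76 (Zone I, w=100) → cum 150  ≥ 130 → median here
  km 85 (Zone III, w=40) → cum 190
  km 98 (Zone IV, w=70) → cum 260
Optimal location: km 76.

x = 76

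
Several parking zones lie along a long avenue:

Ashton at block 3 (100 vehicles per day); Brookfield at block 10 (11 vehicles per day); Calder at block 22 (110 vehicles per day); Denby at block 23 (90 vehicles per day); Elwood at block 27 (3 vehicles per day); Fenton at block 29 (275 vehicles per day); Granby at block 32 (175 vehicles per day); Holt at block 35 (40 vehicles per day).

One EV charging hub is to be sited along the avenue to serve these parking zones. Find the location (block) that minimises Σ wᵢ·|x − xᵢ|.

x = 29

For a sum of weighted absolute distances on a line, the optimum is the weighted median (not the mean). Total weight W = 804; half-weight = 402.
Sort by position and accumulate weight:
  block 3 (Ashton, w=100) → cum 100
  block 10 (Brookfield, w=11) → cum 111
  block 22 (Calder, w=110) → cum 221
  block 23 (Denby, w=90) → cum 311
  block 27 (Elwood, w=3) → cum 314
  block 29 (Fenton, w=275) → cum 589  ≥ 402 → median here
  block 32 (Granby, w=175) → cum 764
  block 35 (Holt, w=40) → cum 804
Optimal location: block 29.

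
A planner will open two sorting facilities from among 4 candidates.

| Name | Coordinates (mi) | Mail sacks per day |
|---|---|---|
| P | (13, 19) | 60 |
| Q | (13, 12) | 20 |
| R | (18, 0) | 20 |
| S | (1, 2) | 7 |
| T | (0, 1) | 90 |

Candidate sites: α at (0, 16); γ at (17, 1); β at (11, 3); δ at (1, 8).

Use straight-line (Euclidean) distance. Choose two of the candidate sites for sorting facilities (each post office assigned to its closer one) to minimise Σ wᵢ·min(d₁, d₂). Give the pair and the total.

{γ, δ}, total 1917.5

Evaluate every pair (each demand assigned to the nearer of the two):
  {γ, δ}: total = 1917.5
  {β, δ}: total = 1982.6
  {α, δ}: total = 2107.6
  {α, β}: total = 2213.8
  {γ, β}: total = 2256.7
  {α, γ}: total = 2511.1
Best pair: {γ, δ} with total 1917.5.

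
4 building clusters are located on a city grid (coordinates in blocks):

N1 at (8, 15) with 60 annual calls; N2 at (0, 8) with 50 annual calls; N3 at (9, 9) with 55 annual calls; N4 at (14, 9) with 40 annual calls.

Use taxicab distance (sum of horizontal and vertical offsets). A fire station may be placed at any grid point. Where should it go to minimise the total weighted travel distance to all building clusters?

(8, 9)

Manhattan distance separates: Σwᵢ(|x−xᵢ|+|y−yᵢ|) = Σwᵢ|x−xᵢ| + Σwᵢ|y−yᵢ|, so x and y are optimised independently as 1-D weighted medians.
Total weight W = 205; half = 102.5.
x-coordinate, sorted with cumulative weight:
  x=0 (N2, w=50) cum 50
  x=8 (N1, w=60) cum 110  ← median
  x=9 (N3, w=55) cum 165
  x=14 (N4, w=40) cum 205
⇒ x* = 8
y-coordinate, sorted with cumulative weight:
  y=8 (N2, w=50) cum 50
  y=9 (N3, w=55) cum 105  ← median
  y=9 (N4, w=40) cum 145
  y=15 (N1, w=60) cum 205
⇒ y* = 9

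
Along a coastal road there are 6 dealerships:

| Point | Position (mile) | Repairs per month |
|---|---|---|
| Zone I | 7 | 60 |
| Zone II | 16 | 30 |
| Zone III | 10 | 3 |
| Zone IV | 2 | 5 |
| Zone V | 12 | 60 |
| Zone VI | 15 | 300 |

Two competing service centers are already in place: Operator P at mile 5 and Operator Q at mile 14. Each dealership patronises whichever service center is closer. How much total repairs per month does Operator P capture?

65

The indifferent point is the midpoint (5+14)/2 = 9.5; dealerships left of it (closer to Operator P at 5) go to Operator P, those right go to Operator Q.
  Zone IV at 2 (w=5) → Operator P
  Zone I at 7 (w=60) → Operator P
  Zone III at 10 (w=3) → Operator Q
  Zone V at 12 (w=60) → Operator Q
  Zone VI at 15 (w=300) → Operator Q
  Zone II at 16 (w=30) → Operator Q
Operator P captures 65; Operator Q captures 393.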